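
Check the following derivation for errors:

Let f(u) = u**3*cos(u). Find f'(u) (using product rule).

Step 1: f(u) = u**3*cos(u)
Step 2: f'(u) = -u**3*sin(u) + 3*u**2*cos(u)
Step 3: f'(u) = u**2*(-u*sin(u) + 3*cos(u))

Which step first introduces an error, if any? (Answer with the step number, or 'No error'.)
No error

All steps in this derivation are correct.
The final answer f'(u) = u**2*(-u*sin(u) + 3*cos(u)) is valid.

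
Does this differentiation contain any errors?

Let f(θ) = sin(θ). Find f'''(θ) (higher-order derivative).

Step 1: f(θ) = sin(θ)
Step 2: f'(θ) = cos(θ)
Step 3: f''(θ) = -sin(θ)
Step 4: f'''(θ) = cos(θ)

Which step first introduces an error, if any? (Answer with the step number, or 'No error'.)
Step 4

Step 4 is incorrect due to a sign flip.
The step shows: cos(θ)
The correct value should be: -cos(θ)

Explanation: The sign of the whole expression was flipped: the term -cos(θ) was incorrectly written as cos(θ)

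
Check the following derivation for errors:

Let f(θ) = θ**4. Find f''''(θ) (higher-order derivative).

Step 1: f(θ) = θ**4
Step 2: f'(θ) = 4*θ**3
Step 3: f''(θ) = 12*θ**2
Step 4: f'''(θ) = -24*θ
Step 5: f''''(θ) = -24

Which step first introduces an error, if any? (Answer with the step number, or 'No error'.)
Step 4

Step 4 is incorrect due to a sign flip.
The step shows: -24*θ
The correct value should be: 24*θ

Explanation: The sign of the whole expression was flipped: the term 24*θ was incorrectly written as -24*θ
The later steps are derived from this incorrect expression, so the error originates in Step 4.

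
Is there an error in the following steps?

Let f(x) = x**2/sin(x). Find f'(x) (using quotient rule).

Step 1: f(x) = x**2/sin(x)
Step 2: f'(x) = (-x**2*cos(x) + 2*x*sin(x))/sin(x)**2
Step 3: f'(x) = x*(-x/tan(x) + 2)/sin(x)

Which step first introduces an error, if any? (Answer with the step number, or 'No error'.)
No error

All steps in this derivation are correct.
The final answer f'(x) = x*(-x/tan(x) + 2)/sin(x) is valid.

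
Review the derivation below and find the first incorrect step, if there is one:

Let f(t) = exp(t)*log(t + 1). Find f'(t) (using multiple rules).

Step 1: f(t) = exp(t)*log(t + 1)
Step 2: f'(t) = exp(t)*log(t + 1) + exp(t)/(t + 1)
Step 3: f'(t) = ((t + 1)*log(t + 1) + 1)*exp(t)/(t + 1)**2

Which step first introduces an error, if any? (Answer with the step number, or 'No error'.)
Step 3

Step 3 is incorrect due to a wrong exponent.
The step shows: ((t + 1)*log(t + 1) + 1)*exp(t)/(t + 1)**2
The correct value should be: ((t + 1)*log(t + 1) + 1)*exp(t)/(t + 1)

Explanation: The exponent -1 on t + 1 was incorrectly written as -2: the term ((t + 1)*log(t + 1) + 1)*exp(t)/(t + 1) was incorrectly written as ((t + 1)*log(t + 1) + 1)*exp(t)/(t + 1)**2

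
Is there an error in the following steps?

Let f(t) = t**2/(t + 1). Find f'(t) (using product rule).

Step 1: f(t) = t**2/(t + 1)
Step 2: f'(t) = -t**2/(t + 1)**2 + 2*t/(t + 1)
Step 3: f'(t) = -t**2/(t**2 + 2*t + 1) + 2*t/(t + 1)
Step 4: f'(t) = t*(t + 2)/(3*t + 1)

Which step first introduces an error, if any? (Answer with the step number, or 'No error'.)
Step 4

Step 4 is incorrect due to a wrong exponent.
The step shows: t*(t + 2)/(3*t + 1)
The correct value should be: t*(t + 2)/(t**2 + 2*t + 1)

Explanation: The exponent 2 on t was incorrectly written as 1: the term t*(t + 2)/(t**2 + 2*t + 1) was incorrectly written as t*(t + 2)/(3*t + 1)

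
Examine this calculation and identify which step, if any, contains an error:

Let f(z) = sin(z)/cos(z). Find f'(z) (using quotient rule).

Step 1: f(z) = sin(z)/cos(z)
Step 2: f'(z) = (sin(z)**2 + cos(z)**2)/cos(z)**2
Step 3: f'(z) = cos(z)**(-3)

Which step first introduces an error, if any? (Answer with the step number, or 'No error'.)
Step 3

Step 3 is incorrect due to a wrong exponent.
The step shows: cos(z)**(-3)
The correct value should be: cos(z)**(-2)

Explanation: The exponent -2 on cos(z) was incorrectly written as -3: the term cos(z)**(-2) was incorrectly written as cos(z)**(-3)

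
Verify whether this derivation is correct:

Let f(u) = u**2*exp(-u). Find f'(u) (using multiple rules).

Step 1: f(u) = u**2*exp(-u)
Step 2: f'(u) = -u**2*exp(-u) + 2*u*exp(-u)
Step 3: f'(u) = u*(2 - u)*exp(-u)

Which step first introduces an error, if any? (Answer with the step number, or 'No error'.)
No error

All steps in this derivation are correct.
The final answer f'(u) = u*(2 - u)*exp(-u) is valid.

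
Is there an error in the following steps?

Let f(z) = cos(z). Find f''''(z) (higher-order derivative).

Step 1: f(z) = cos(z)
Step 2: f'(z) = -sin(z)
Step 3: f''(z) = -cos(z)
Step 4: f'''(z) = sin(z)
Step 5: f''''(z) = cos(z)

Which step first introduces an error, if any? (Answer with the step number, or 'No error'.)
No error

All steps in this derivation are correct.
The final answer f''''(z) = cos(z) is valid.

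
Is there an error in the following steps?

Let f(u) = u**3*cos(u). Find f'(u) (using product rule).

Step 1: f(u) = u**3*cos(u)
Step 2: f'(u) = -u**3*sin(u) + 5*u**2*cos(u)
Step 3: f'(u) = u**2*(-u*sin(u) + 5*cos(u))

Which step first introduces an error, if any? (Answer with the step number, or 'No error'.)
Step 2

Step 2 is incorrect due to a wrong coefficient.
The step shows: -u**3*sin(u) + 5*u**2*cos(u)
The correct value should be: -u**3*sin(u) + 3*u**2*cos(u)

Explanation: The coefficient 3 was incorrectly written as 5: the term 3*u**2*cos(u) was incorrectly written as 5*u**2*cos(u)
The later steps are derived from this incorrect expression, so the error originates in Step 2.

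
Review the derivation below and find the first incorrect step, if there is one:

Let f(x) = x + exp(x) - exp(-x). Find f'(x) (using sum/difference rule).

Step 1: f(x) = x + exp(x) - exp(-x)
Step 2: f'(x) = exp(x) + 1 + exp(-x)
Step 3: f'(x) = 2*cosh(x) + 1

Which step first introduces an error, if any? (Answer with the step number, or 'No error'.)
No error

All steps in this derivation are correct.
The final answer f'(x) = 2*cosh(x) + 1 is valid.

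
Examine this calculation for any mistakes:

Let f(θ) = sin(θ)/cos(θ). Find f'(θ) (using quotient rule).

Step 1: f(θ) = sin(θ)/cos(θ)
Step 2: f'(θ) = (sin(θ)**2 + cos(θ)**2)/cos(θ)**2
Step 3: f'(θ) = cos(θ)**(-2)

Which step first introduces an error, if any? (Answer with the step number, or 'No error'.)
No error

All steps in this derivation are correct.
The final answer f'(θ) = cos(θ)**(-2) is valid.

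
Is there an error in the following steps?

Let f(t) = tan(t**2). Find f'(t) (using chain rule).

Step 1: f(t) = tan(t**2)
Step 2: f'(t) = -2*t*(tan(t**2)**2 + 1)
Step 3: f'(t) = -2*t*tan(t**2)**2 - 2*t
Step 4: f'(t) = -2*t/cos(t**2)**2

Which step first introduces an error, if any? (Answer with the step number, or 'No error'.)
Step 2

Step 2 is incorrect due to a sign flip.
The step shows: -2*t*(tan(t**2)**2 + 1)
The correct value should be: 2*t*(tan(t**2)**2 + 1)

Explanation: The sign of the whole expression was flipped: the term 2*t*(tan(t**2)**2 + 1) was incorrectly written as -2*t*(tan(t**2)**2 + 1)
The later steps are derived from this incorrect expression, so the error originates in Step 2.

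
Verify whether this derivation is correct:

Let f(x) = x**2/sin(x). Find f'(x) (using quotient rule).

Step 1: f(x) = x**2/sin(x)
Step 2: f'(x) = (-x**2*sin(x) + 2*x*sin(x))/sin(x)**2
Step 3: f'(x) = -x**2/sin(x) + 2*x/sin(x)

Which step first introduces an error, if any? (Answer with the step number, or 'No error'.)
Step 2

Step 2 is incorrect due to a wrong trig function.
The step shows: (-x**2*sin(x) + 2*x*sin(x))/sin(x)**2
The correct value should be: (-x**2*cos(x) + 2*x*sin(x))/sin(x)**2

Explanation: cos(x) was incorrectly written as sin(x): the term (-x**2*cos(x) + 2*x*sin(x))/sin(x)**2 was incorrectly written as (-x**2*sin(x) + 2*x*sin(x))/sin(x)**2
The later steps are derived from this incorrect expression, so the error originates in Step 2.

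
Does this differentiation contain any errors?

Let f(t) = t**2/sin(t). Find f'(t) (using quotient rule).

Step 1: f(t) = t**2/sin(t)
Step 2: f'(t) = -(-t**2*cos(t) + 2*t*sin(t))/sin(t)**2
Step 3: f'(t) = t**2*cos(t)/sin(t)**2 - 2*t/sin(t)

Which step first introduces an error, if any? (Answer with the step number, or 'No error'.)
Step 2

Step 2 is incorrect due to a sign flip.
The step shows: -(-t**2*cos(t) + 2*t*sin(t))/sin(t)**2
The correct value should be: (-t**2*cos(t) + 2*t*sin(t))/sin(t)**2

Explanation: The sign of the whole expression was flipped: the term (-t**2*cos(t) + 2*t*sin(t))/sin(t)**2 was incorrectly written as -(-t**2*cos(t) + 2*t*sin(t))/sin(t)**2
The later steps are derived from this incorrect expression, so the error originates in Step 2.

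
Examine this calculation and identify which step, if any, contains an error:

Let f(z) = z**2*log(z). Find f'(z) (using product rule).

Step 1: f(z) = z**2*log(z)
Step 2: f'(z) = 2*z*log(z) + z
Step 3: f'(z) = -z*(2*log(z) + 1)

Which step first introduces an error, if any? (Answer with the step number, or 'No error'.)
Step 3

Step 3 is incorrect due to a sign flip.
The step shows: -z*(2*log(z) + 1)
The correct value should be: z*(2*log(z) + 1)

Explanation: The sign of the whole expression was flipped: the term z*(2*log(z) + 1) was incorrectly written as -z*(2*log(z) + 1)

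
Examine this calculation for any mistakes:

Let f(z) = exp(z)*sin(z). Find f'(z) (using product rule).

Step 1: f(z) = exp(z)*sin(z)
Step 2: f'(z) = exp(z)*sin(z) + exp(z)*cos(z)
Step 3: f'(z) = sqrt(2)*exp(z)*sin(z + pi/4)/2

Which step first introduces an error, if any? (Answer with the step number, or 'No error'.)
Step 3

Step 3 is incorrect due to a wrong exponent.
The step shows: sqrt(2)*exp(z)*sin(z + pi/4)/2
The correct value should be: sqrt(2)*exp(z)*sin(z + pi/4)

Explanation: The exponent 1/2 on 2 was incorrectly written as -1/2: the term sqrt(2)*exp(z)*sin(z + pi/4) was incorrectly written as sqrt(2)*exp(z)*sin(z + pi/4)/2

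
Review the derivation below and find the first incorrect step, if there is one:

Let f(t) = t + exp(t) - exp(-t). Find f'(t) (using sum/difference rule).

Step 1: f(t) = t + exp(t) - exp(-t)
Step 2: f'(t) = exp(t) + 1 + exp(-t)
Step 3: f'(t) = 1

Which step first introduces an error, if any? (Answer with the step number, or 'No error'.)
Step 3

Step 3 is incorrect due to a dropped term.
The step shows: 1
The correct value should be: 2*cosh(t) + 1

Explanation: A term was dropped: the term 2*cosh(t) was incorrectly omitted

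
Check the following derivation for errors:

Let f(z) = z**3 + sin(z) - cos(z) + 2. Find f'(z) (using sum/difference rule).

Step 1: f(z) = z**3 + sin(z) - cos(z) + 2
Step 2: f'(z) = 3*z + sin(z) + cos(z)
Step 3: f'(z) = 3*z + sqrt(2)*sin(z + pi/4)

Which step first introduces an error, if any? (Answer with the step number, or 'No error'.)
Step 2

Step 2 is incorrect due to a wrong exponent.
The step shows: 3*z + sin(z) + cos(z)
The correct value should be: 3*z**2 + sin(z) + cos(z)

Explanation: The exponent 2 on z was incorrectly written as 1: the term 3*z**2 was incorrectly written as 3*z
The later steps are derived from this incorrect expression, so the error originates in Step 2.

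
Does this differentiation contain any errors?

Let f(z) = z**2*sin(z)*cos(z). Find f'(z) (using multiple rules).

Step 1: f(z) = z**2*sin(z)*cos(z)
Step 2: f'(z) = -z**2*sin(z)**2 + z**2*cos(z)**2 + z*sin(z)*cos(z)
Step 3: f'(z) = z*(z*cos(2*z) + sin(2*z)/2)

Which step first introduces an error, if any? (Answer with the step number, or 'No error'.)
Step 2

Step 2 is incorrect due to a wrong coefficient.
The step shows: -z**2*sin(z)**2 + z**2*cos(z)**2 + z*sin(z)*cos(z)
The correct value should be: -z**2*sin(z)**2 + z**2*cos(z)**2 + 2*z*sin(z)*cos(z)

Explanation: The coefficient 2 was incorrectly written as 1: the term 2*z*sin(z)*cos(z) was incorrectly written as z*sin(z)*cos(z)
The later steps are derived from this incorrect expression, so the error originates in Step 2.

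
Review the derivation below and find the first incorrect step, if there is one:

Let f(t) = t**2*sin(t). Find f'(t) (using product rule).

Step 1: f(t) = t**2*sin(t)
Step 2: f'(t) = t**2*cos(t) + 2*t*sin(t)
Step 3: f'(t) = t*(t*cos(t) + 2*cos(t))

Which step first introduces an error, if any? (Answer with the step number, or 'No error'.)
Step 3

Step 3 is incorrect due to a wrong trig function.
The step shows: t*(t*cos(t) + 2*cos(t))
The correct value should be: t*(t*cos(t) + 2*sin(t))

Explanation: sin(t) was incorrectly written as cos(t): the term t*(t*cos(t) + 2*sin(t)) was incorrectly written as t*(t*cos(t) + 2*cos(t))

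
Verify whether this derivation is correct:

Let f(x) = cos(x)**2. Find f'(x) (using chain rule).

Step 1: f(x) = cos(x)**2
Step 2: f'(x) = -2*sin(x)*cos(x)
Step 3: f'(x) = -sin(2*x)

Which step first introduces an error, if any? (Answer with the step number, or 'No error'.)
No error

All steps in this derivation are correct.
The final answer f'(x) = -sin(2*x) is valid.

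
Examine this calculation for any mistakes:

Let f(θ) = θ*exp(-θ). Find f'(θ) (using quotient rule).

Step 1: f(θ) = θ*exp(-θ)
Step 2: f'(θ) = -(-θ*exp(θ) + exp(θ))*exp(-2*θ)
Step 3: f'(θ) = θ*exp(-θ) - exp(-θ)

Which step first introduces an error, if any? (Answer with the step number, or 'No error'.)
Step 2

Step 2 is incorrect due to a sign flip.
The step shows: -(-θ*exp(θ) + exp(θ))*exp(-2*θ)
The correct value should be: (-θ*exp(θ) + exp(θ))*exp(-2*θ)

Explanation: The sign of the whole expression was flipped: the term (-θ*exp(θ) + exp(θ))*exp(-2*θ) was incorrectly written as -(-θ*exp(θ) + exp(θ))*exp(-2*θ)
The later steps are derived from this incorrect expression, so the error originates in Step 2.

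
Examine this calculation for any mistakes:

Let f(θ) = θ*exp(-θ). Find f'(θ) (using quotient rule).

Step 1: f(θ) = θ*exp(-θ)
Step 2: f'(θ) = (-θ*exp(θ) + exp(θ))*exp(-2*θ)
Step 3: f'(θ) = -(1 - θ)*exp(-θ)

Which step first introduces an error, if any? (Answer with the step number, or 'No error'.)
Step 3

Step 3 is incorrect due to a sign flip.
The step shows: -(1 - θ)*exp(-θ)
The correct value should be: (1 - θ)*exp(-θ)

Explanation: The sign of the whole expression was flipped: the term (1 - θ)*exp(-θ) was incorrectly written as -(1 - θ)*exp(-θ)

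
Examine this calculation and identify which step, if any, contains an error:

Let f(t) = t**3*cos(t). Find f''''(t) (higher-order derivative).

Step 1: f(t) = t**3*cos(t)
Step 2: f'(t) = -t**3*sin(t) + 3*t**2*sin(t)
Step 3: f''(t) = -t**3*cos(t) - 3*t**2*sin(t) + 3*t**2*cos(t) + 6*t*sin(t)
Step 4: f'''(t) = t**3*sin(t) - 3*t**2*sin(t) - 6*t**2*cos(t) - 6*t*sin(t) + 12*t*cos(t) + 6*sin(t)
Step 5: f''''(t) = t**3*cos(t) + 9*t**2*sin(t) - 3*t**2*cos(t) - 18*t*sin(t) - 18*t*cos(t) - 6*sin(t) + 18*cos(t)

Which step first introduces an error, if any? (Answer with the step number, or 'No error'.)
Step 2

Step 2 is incorrect due to a wrong trig function.
The step shows: -t**3*sin(t) + 3*t**2*sin(t)
The correct value should be: -t**3*sin(t) + 3*t**2*cos(t)

Explanation: cos(t) was incorrectly written as sin(t): the term 3*t**2*cos(t) was incorrectly written as 3*t**2*sin(t)
The later steps are derived from this incorrect expression, so the error originates in Step 2.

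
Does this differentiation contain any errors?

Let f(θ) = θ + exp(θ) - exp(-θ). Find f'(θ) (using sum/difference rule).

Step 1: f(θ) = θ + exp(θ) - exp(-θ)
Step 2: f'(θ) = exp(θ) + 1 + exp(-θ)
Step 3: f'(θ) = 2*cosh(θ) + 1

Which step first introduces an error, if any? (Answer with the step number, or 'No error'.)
No error

All steps in this derivation are correct.
The final answer f'(θ) = 2*cosh(θ) + 1 is valid.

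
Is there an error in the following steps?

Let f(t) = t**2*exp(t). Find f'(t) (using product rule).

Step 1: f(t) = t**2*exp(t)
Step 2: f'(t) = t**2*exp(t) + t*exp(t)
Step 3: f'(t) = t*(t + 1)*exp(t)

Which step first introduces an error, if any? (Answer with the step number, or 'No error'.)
Step 2

Step 2 is incorrect due to a wrong coefficient.
The step shows: t**2*exp(t) + t*exp(t)
The correct value should be: t**2*exp(t) + 2*t*exp(t)

Explanation: The coefficient 2 was incorrectly written as 1: the term 2*t*exp(t) was incorrectly written as t*exp(t)
The later steps are derived from this incorrect expression, so the error originates in Step 2.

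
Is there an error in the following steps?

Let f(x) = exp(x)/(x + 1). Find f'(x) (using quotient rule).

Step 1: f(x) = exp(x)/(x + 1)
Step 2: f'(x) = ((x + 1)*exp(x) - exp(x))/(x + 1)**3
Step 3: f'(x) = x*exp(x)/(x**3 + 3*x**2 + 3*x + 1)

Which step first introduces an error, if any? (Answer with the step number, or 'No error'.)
Step 2

Step 2 is incorrect due to a wrong exponent.
The step shows: ((x + 1)*exp(x) - exp(x))/(x + 1)**3
The correct value should be: ((x + 1)*exp(x) - exp(x))/(x + 1)**2

Explanation: The exponent -2 on x + 1 was incorrectly written as -3: the term ((x + 1)*exp(x) - exp(x))/(x + 1)**2 was incorrectly written as ((x + 1)*exp(x) - exp(x))/(x + 1)**3
The later steps are derived from this incorrect expression, so the error originates in Step 2.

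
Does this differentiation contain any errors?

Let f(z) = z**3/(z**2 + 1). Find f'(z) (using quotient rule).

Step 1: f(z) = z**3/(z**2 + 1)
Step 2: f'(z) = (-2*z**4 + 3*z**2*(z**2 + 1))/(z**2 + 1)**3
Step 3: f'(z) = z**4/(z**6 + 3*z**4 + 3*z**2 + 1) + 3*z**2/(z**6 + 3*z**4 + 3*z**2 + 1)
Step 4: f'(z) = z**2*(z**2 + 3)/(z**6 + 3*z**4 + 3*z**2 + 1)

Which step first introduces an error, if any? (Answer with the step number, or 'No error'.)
Step 2

Step 2 is incorrect due to a wrong exponent.
The step shows: (-2*z**4 + 3*z**2*(z**2 + 1))/(z**2 + 1)**3
The correct value should be: (-2*z**4 + 3*z**2*(z**2 + 1))/(z**2 + 1)**2

Explanation: The exponent -2 on z**2 + 1 was incorrectly written as -3: the term (-2*z**4 + 3*z**2*(z**2 + 1))/(z**2 + 1)**2 was incorrectly written as (-2*z**4 + 3*z**2*(z**2 + 1))/(z**2 + 1)**3
The later steps are derived from this incorrect expression, so the error originates in Step 2.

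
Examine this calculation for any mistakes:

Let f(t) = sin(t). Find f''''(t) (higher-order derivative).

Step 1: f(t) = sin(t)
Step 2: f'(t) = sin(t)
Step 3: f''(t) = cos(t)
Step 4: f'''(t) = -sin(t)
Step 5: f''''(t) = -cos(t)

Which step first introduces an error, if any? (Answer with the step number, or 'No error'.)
Step 2

Step 2 is incorrect due to a wrong trig function.
The step shows: sin(t)
The correct value should be: cos(t)

Explanation: cos(t) was incorrectly written as sin(t): the term cos(t) was incorrectly written as sin(t)
The later steps are derived from this incorrect expression, so the error originates in Step 2.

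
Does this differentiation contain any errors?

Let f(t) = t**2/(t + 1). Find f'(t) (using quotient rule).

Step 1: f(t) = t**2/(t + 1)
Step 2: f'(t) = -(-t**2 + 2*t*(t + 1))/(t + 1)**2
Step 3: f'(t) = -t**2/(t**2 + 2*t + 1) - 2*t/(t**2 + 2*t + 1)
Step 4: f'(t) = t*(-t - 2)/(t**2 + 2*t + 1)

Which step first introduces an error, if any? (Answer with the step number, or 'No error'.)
Step 2

Step 2 is incorrect due to a sign flip.
The step shows: -(-t**2 + 2*t*(t + 1))/(t + 1)**2
The correct value should be: (-t**2 + 2*t*(t + 1))/(t + 1)**2

Explanation: The sign of the whole expression was flipped: the term (-t**2 + 2*t*(t + 1))/(t + 1)**2 was incorrectly written as -(-t**2 + 2*t*(t + 1))/(t + 1)**2
The later steps are derived from this incorrect expression, so the error originates in Step 2.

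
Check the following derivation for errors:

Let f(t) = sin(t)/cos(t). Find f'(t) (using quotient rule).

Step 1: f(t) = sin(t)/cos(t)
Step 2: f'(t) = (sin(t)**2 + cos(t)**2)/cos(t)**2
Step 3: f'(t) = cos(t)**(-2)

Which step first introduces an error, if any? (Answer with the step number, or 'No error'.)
No error

All steps in this derivation are correct.
The final answer f'(t) = cos(t)**(-2) is valid.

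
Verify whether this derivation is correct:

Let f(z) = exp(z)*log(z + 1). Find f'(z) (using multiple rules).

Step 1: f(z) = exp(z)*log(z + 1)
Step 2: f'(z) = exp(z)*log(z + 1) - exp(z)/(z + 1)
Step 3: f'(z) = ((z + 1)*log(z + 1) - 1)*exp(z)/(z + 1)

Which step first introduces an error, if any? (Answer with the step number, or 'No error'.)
Step 2

Step 2 is incorrect due to a sign flip.
The step shows: exp(z)*log(z + 1) - exp(z)/(z + 1)
The correct value should be: exp(z)*log(z + 1) + exp(z)/(z + 1)

Explanation: The sign of one term was flipped: the term exp(z)/(z + 1) was incorrectly written as -exp(z)/(z + 1)
The later steps are derived from this incorrect expression, so the error originates in Step 2.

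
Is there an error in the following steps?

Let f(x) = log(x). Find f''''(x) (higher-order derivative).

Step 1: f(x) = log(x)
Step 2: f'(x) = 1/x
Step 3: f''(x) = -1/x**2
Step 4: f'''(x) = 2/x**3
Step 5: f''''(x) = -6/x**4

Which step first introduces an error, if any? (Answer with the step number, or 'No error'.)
No error

All steps in this derivation are correct.
The final answer f''''(x) = -6/x**4 is valid.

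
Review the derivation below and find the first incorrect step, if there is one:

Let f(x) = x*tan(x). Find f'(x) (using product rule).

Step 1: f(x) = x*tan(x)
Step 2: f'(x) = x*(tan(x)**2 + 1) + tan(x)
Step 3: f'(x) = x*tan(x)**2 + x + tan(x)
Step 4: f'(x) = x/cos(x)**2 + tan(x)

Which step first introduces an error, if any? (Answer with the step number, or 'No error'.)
No error

All steps in this derivation are correct.
The final answer f'(x) = x/cos(x)**2 + tan(x) is valid.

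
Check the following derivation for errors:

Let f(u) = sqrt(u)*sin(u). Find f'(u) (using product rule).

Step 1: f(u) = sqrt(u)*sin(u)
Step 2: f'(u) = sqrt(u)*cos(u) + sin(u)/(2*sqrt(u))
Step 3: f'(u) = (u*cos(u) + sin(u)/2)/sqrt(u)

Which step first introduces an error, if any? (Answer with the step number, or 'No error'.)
No error

All steps in this derivation are correct.
The final answer f'(u) = (u*cos(u) + sin(u)/2)/sqrt(u) is valid.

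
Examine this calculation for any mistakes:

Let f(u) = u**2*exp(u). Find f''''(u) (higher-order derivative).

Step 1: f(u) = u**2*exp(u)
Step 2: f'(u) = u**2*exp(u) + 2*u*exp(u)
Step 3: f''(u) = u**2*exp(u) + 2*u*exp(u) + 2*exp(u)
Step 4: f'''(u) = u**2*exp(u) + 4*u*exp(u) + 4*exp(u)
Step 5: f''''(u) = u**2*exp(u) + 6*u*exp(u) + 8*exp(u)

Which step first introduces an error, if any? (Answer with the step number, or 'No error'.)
Step 3

Step 3 is incorrect due to a wrong coefficient.
The step shows: u**2*exp(u) + 2*u*exp(u) + 2*exp(u)
The correct value should be: u**2*exp(u) + 4*u*exp(u) + 2*exp(u)

Explanation: The coefficient 4 was incorrectly written as 2: the term 4*u*exp(u) was incorrectly written as 2*u*exp(u)
The later steps are derived from this incorrect expression, so the error originates in Step 3.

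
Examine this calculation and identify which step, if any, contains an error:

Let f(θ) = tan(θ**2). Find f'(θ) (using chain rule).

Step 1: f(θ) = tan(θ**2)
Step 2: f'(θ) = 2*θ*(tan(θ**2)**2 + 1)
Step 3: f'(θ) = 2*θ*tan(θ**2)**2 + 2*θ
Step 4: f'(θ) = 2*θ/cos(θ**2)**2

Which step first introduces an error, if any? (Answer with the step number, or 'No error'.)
No error

All steps in this derivation are correct.
The final answer f'(θ) = 2*θ/cos(θ**2)**2 is valid.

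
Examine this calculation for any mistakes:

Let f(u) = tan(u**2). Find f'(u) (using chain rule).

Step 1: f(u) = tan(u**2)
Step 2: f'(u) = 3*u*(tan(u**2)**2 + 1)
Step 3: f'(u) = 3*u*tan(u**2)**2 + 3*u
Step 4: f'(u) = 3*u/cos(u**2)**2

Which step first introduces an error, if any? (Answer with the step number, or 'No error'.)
Step 2

Step 2 is incorrect due to a wrong coefficient.
The step shows: 3*u*(tan(u**2)**2 + 1)
The correct value should be: 2*u*(tan(u**2)**2 + 1)

Explanation: The coefficient 2 was incorrectly written as 3: the term 2*u*(tan(u**2)**2 + 1) was incorrectly written as 3*u*(tan(u**2)**2 + 1)
The later steps are derived from this incorrect expression, so the error originates in Step 2.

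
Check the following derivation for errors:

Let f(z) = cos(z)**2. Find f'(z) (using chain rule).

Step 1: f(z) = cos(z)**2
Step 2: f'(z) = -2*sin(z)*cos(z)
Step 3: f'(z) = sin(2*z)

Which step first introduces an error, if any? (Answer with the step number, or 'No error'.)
Step 3

Step 3 is incorrect due to a sign flip.
The step shows: sin(2*z)
The correct value should be: -sin(2*z)

Explanation: The sign of the whole expression was flipped: the term -sin(2*z) was incorrectly written as sin(2*z)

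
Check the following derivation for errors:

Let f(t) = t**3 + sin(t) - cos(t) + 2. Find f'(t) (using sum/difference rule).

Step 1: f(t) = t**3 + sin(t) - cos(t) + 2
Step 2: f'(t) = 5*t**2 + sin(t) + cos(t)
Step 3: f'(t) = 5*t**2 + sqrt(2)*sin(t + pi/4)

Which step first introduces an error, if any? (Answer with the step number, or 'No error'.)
Step 2

Step 2 is incorrect due to a wrong coefficient.
The step shows: 5*t**2 + sin(t) + cos(t)
The correct value should be: 3*t**2 + sin(t) + cos(t)

Explanation: The coefficient 3 was incorrectly written as 5: the term 3*t**2 was incorrectly written as 5*t**2
The later steps are derived from this incorrect expression, so the error originates in Step 2.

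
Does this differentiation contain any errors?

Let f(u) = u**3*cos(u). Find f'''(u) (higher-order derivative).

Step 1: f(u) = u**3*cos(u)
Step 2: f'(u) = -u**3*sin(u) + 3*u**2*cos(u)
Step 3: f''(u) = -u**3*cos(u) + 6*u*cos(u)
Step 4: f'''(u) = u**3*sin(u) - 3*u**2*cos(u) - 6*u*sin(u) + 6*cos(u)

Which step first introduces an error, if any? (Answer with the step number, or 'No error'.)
Step 3

Step 3 is incorrect due to a dropped term.
The step shows: -u**3*cos(u) + 6*u*cos(u)
The correct value should be: -u**3*cos(u) - 6*u**2*sin(u) + 6*u*cos(u)

Explanation: A term was dropped: the term -6*u**2*sin(u) was incorrectly omitted
The later steps are derived from this incorrect expression, so the error originates in Step 3.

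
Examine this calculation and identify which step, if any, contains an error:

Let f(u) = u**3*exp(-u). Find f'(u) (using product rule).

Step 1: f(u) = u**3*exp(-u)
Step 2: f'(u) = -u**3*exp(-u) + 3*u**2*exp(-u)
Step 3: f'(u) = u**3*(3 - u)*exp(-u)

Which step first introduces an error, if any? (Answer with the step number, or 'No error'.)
Step 3

Step 3 is incorrect due to a wrong exponent.
The step shows: u**3*(3 - u)*exp(-u)
The correct value should be: u**2*(3 - u)*exp(-u)

Explanation: The exponent 2 on u was incorrectly written as 3: the term u**2*(3 - u)*exp(-u) was incorrectly written as u**3*(3 - u)*exp(-u)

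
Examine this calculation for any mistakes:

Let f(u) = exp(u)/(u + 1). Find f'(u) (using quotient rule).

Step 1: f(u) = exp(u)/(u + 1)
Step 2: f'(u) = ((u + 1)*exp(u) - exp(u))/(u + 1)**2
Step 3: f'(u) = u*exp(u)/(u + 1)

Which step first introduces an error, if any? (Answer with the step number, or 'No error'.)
Step 3

Step 3 is incorrect due to a wrong exponent.
The step shows: u*exp(u)/(u + 1)
The correct value should be: u*exp(u)/(u + 1)**2

Explanation: The exponent -2 on u + 1 was incorrectly written as -1: the term u*exp(u)/(u + 1)**2 was incorrectly written as u*exp(u)/(u + 1)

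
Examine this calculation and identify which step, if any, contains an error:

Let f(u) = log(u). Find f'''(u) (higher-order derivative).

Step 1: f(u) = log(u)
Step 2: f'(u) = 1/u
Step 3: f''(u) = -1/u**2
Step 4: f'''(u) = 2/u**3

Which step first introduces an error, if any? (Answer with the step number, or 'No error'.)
No error

All steps in this derivation are correct.
The final answer f'''(u) = 2/u**3 is valid.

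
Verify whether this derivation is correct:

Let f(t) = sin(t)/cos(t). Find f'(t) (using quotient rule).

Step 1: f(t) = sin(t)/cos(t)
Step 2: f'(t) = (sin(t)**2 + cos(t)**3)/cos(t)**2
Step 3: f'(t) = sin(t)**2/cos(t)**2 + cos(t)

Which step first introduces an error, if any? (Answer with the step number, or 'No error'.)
Step 2

Step 2 is incorrect due to a wrong exponent.
The step shows: (sin(t)**2 + cos(t)**3)/cos(t)**2
The correct value should be: (sin(t)**2 + cos(t)**2)/cos(t)**2

Explanation: The exponent 2 on cos(t) was incorrectly written as 3: the term (sin(t)**2 + cos(t)**2)/cos(t)**2 was incorrectly written as (sin(t)**2 + cos(t)**3)/cos(t)**2
The later steps are derived from this incorrect expression, so the error originates in Step 2.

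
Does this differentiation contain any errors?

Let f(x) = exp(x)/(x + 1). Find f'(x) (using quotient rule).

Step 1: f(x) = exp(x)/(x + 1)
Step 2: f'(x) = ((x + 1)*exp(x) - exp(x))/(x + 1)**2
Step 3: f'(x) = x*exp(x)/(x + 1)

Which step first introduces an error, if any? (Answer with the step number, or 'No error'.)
Step 3

Step 3 is incorrect due to a wrong exponent.
The step shows: x*exp(x)/(x + 1)
The correct value should be: x*exp(x)/(x + 1)**2

Explanation: The exponent -2 on x + 1 was incorrectly written as -1: the term x*exp(x)/(x + 1)**2 was incorrectly written as x*exp(x)/(x + 1)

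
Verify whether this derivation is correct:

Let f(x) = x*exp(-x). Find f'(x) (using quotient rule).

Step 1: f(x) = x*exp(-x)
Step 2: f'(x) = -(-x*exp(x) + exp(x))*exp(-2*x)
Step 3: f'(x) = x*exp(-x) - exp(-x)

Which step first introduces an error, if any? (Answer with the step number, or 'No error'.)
Step 2

Step 2 is incorrect due to a sign flip.
The step shows: -(-x*exp(x) + exp(x))*exp(-2*x)
The correct value should be: (-x*exp(x) + exp(x))*exp(-2*x)

Explanation: The sign of the whole expression was flipped: the term (-x*exp(x) + exp(x))*exp(-2*x) was incorrectly written as -(-x*exp(x) + exp(x))*exp(-2*x)
The later steps are derived from this incorrect expression, so the error originates in Step 2.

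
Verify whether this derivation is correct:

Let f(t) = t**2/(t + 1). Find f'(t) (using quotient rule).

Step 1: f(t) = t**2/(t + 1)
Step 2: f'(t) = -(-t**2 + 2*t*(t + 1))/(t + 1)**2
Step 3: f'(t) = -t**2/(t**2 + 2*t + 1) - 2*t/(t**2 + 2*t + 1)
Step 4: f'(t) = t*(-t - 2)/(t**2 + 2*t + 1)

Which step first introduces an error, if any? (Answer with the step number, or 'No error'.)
Step 2

Step 2 is incorrect due to a sign flip.
The step shows: -(-t**2 + 2*t*(t + 1))/(t + 1)**2
The correct value should be: (-t**2 + 2*t*(t + 1))/(t + 1)**2

Explanation: The sign of the whole expression was flipped: the term (-t**2 + 2*t*(t + 1))/(t + 1)**2 was incorrectly written as -(-t**2 + 2*t*(t + 1))/(t + 1)**2
The later steps are derived from this incorrect expression, so the error originates in Step 2.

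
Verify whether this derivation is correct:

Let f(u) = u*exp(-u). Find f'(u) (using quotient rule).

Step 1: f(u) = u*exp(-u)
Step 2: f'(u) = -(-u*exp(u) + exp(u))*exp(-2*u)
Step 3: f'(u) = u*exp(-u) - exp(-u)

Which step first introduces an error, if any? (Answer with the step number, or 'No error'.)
Step 2

Step 2 is incorrect due to a sign flip.
The step shows: -(-u*exp(u) + exp(u))*exp(-2*u)
The correct value should be: (-u*exp(u) + exp(u))*exp(-2*u)

Explanation: The sign of the whole expression was flipped: the term (-u*exp(u) + exp(u))*exp(-2*u) was incorrectly written as -(-u*exp(u) + exp(u))*exp(-2*u)
The later steps are derived from this incorrect expression, so the error originates in Step 2.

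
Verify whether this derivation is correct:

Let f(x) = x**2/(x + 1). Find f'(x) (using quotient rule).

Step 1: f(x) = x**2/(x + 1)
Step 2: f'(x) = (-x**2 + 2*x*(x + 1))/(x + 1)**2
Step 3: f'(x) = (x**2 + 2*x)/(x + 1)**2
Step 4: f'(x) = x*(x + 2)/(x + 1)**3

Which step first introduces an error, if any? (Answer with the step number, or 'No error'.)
Step 4

Step 4 is incorrect due to a wrong exponent.
The step shows: x*(x + 2)/(x + 1)**3
The correct value should be: x*(x + 2)/(x + 1)**2

Explanation: The exponent -2 on x + 1 was incorrectly written as -3: the term x*(x + 2)/(x + 1)**2 was incorrectly written as x*(x + 2)/(x + 1)**3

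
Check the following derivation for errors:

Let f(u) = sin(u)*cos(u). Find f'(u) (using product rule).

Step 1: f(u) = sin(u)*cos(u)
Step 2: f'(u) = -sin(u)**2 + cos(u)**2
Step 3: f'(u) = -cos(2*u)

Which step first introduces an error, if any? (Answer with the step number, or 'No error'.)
Step 3

Step 3 is incorrect due to a sign flip.
The step shows: -cos(2*u)
The correct value should be: cos(2*u)

Explanation: The sign of the whole expression was flipped: the term cos(2*u) was incorrectly written as -cos(2*u)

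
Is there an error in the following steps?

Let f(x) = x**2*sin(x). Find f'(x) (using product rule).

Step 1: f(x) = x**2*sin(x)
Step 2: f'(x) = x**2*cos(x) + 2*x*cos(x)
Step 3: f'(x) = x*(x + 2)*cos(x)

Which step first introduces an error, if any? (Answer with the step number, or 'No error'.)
Step 2

Step 2 is incorrect due to a wrong trig function.
The step shows: x**2*cos(x) + 2*x*cos(x)
The correct value should be: x**2*cos(x) + 2*x*sin(x)

Explanation: sin(x) was incorrectly written as cos(x): the term 2*x*sin(x) was incorrectly written as 2*x*cos(x)
The later steps are derived from this incorrect expression, so the error originates in Step 2.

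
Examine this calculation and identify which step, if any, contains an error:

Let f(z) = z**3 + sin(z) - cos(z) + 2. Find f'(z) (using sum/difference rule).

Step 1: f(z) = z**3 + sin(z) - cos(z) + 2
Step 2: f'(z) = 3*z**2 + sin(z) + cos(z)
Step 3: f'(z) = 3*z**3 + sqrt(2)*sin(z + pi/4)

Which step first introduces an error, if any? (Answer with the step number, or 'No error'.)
Step 3

Step 3 is incorrect due to a wrong exponent.
The step shows: 3*z**3 + sqrt(2)*sin(z + pi/4)
The correct value should be: 3*z**2 + sqrt(2)*sin(z + pi/4)

Explanation: The exponent 2 on z was incorrectly written as 3: the term 3*z**2 was incorrectly written as 3*z**3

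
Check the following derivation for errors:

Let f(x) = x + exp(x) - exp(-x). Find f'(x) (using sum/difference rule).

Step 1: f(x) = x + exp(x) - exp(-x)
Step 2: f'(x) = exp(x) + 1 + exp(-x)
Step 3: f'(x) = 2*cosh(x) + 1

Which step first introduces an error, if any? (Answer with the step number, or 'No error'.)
No error

All steps in this derivation are correct.
The final answer f'(x) = 2*cosh(x) + 1 is valid.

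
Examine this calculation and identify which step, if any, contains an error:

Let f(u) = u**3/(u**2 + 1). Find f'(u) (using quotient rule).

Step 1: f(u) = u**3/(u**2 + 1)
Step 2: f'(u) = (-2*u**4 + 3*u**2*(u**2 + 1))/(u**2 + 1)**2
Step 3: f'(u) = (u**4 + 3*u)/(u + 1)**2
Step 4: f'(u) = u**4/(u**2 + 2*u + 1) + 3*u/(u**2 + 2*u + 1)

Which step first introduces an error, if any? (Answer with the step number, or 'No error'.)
Step 3

Step 3 is incorrect due to a wrong exponent.
The step shows: (u**4 + 3*u)/(u + 1)**2
The correct value should be: (u**4 + 3*u**2)/(u**2 + 1)**2

Explanation: The exponent 2 on u was incorrectly written as 1: the term (u**4 + 3*u**2)/(u**2 + 1)**2 was incorrectly written as (u**4 + 3*u)/(u + 1)**2
The later steps are derived from this incorrect expression, so the error originates in Step 3.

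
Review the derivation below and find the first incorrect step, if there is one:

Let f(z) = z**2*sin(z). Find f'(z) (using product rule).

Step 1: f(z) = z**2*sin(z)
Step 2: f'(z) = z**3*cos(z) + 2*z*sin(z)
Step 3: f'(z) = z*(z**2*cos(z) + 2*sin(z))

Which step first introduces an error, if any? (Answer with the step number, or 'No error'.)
Step 2

Step 2 is incorrect due to a wrong exponent.
The step shows: z**3*cos(z) + 2*z*sin(z)
The correct value should be: z**2*cos(z) + 2*z*sin(z)

Explanation: The exponent 2 on z was incorrectly written as 3: the term z**2*cos(z) was incorrectly written as z**3*cos(z)
The later steps are derived from this incorrect expression, so the error originates in Step 2.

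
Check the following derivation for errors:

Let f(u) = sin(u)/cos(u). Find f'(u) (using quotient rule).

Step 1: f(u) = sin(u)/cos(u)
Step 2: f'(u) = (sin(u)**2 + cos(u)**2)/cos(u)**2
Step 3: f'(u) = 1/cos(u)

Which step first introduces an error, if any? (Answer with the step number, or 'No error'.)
Step 3

Step 3 is incorrect due to a wrong exponent.
The step shows: 1/cos(u)
The correct value should be: cos(u)**(-2)

Explanation: The exponent -2 on cos(u) was incorrectly written as -1: the term cos(u)**(-2) was incorrectly written as 1/cos(u)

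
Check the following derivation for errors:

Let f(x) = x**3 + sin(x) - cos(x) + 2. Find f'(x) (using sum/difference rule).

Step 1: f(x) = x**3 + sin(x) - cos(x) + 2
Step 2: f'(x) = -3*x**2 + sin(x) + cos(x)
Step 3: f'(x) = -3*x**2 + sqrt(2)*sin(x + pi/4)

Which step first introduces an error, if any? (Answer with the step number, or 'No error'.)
Step 2

Step 2 is incorrect due to a sign flip.
The step shows: -3*x**2 + sin(x) + cos(x)
The correct value should be: 3*x**2 + sin(x) + cos(x)

Explanation: The sign of one term was flipped: the term 3*x**2 was incorrectly written as -3*x**2
The later steps are derived from this incorrect expression, so the error originates in Step 2.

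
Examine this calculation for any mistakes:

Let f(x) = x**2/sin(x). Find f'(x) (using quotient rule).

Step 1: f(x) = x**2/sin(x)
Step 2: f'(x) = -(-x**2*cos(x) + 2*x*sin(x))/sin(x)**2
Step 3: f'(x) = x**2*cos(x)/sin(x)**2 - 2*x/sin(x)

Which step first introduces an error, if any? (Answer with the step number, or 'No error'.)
Step 2

Step 2 is incorrect due to a sign flip.
The step shows: -(-x**2*cos(x) + 2*x*sin(x))/sin(x)**2
The correct value should be: (-x**2*cos(x) + 2*x*sin(x))/sin(x)**2

Explanation: The sign of the whole expression was flipped: the term (-x**2*cos(x) + 2*x*sin(x))/sin(x)**2 was incorrectly written as -(-x**2*cos(x) + 2*x*sin(x))/sin(x)**2
The later steps are derived from this incorrect expression, so the error originates in Step 2.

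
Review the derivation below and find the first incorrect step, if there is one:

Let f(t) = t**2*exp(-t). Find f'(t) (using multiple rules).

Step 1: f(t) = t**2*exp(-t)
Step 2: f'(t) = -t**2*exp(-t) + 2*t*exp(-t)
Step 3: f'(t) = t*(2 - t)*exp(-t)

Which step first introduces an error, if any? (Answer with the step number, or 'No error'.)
No error

All steps in this derivation are correct.
The final answer f'(t) = t*(2 - t)*exp(-t) is valid.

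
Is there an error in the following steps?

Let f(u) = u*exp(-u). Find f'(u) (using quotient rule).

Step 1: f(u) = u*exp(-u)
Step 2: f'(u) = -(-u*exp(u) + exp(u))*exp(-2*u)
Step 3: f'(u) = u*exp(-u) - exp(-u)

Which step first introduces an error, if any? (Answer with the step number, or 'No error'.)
Step 2

Step 2 is incorrect due to a sign flip.
The step shows: -(-u*exp(u) + exp(u))*exp(-2*u)
The correct value should be: (-u*exp(u) + exp(u))*exp(-2*u)

Explanation: The sign of the whole expression was flipped: the term (-u*exp(u) + exp(u))*exp(-2*u) was incorrectly written as -(-u*exp(u) + exp(u))*exp(-2*u)
The later steps are derived from this incorrect expression, so the error originates in Step 2.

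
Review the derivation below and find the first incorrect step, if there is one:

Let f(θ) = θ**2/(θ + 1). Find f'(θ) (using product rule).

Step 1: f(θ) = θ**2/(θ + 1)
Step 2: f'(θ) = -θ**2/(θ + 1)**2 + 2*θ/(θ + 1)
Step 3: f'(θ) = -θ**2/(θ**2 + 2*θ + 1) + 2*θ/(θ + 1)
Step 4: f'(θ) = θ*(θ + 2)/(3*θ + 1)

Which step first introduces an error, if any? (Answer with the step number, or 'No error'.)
Step 4

Step 4 is incorrect due to a wrong exponent.
The step shows: θ*(θ + 2)/(3*θ + 1)
The correct value should be: θ*(θ + 2)/(θ**2 + 2*θ + 1)

Explanation: The exponent 2 on θ was incorrectly written as 1: the term θ*(θ + 2)/(θ**2 + 2*θ + 1) was incorrectly written as θ*(θ + 2)/(3*θ + 1)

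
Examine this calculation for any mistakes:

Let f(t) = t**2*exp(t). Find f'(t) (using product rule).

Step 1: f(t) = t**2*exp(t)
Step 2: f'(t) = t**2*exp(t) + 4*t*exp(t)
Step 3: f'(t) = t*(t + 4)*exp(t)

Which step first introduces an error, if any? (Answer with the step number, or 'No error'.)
Step 2

Step 2 is incorrect due to a wrong coefficient.
The step shows: t**2*exp(t) + 4*t*exp(t)
The correct value should be: t**2*exp(t) + 2*t*exp(t)

Explanation: The coefficient 2 was incorrectly written as 4: the term 2*t*exp(t) was incorrectly written as 4*t*exp(t)
The later steps are derived from this incorrect expression, so the error originates in Step 2.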